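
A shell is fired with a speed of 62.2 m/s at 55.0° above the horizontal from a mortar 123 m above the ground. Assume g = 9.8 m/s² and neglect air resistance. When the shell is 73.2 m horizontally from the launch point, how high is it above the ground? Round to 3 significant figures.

v_x = 62.2 cos 55.0° = 35.68 m/s, v_y0 = 62.2 sin 55.0° = 50.95 m/s.
Time to reach x = 73.2 m: t = x / v_x = 73.2 / 35.68 = 2.052 s.
y = 123 + v_y0 t − ½ g t² = 123 + 50.95×2.052 − 4.900×2.052² = 207 m.

207 m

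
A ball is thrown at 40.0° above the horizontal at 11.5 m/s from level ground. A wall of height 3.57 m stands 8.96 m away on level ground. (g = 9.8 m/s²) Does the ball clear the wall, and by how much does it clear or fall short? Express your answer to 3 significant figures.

v_x = 11.5 cos 40.0° = 8.810 m/s; v_y0 = 11.5 sin 40.0° = 7.392 m/s.
Time to reach the wall: t = 8.96 / 8.810 = 1.017 s.
Height at that point: y = 7.392×1.017 − 4.900×1.017² = 2.450 m.
That is 3.57 − 2.450 = 1.12 m below the top of the wall, so the ball does not clear it.

No — it falls 1.12 m short of clearing the wall.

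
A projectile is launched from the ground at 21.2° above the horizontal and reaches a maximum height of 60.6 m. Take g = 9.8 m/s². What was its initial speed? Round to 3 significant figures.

At maximum height v_y = 0, so (v₀ sin θ)² = 2 g H.
v₀ sin 21.2° = √(2 × 9.8 × 60.6) = 34.46 m/s.
v₀ = 34.46 / sin 21.2° = 34.46 / 0.3616 = 95.3 m/s.

95.3 m/s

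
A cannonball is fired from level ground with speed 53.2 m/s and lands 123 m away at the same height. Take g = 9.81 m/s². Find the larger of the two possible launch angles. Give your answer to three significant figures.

77.4°

Level-ground range: R = v₀² sin(2θ)/g ⇒ sin 2θ = R g / v₀² = 123×9.81/53.2² = 0.4263.
2θ = arcsin(0.4263) = 25.23° or 180° − 25.23° = 154.77°.
So θ = 12.6° or θ = 77.4°.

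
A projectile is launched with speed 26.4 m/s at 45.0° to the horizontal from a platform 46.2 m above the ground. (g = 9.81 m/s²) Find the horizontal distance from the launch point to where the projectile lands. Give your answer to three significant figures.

103 m

Components: v_x = 26.4 cos 45.0° = 18.67 m/s, v_y = 26.4 sin 45.0° = 18.67 m/s.
Vertical: 0 = 46.2 + 18.67 t − ½(9.81) t² ⇒ 4.905 t² − 18.67 t − 46.2 = 0.
t = [18.67 + √(348.6 + 906.4)] / 9.810 = 5.514 s.
Horizontal: R = v_x · t = 18.67 × 5.514 = 103 m.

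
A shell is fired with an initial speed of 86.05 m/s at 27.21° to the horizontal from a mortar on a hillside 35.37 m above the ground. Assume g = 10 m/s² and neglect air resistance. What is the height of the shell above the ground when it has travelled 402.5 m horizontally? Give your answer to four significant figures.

104.0 m

v_x = 86.05 cos 27.21° = 76.527 m/s, v_y0 = 86.05 sin 27.21° = 39.347 m/s.
Time to reach x = 402.5 m: t = x / v_x = 402.5 / 76.527 = 5.2596 s.
y = 35.37 + v_y0 t − ½ g t² = 35.37 + 39.347×5.2596 − 5.000×5.2596² = 104.0 m.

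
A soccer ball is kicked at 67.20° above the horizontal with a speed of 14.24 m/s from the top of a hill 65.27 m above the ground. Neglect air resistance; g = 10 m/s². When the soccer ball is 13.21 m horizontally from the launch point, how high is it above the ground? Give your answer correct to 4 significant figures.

68.04 m

v_x = 14.24 cos 67.20° = 5.5182 m/s, v_y0 = 14.24 sin 67.20° = 13.127 m/s.
Time to reach x = 13.21 m: t = x / v_x = 13.21 / 5.5182 = 2.3939 s.
y = 65.27 + v_y0 t − ½ g t² = 65.27 + 13.127×2.3939 − 5.000×2.3939² = 68.04 m.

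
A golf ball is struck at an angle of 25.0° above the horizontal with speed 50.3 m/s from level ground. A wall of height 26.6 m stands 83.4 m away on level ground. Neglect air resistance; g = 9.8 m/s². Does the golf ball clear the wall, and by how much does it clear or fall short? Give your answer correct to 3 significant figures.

No — it falls 4.11 m short of clearing the wall.

v_x = 50.3 cos 25.0° = 45.59 m/s; v_y0 = 50.3 sin 25.0° = 21.26 m/s.
Time to reach the wall: t = 83.4 / 45.59 = 1.829 s.
Height at that point: y = 21.26×1.829 − 4.900×1.829² = 22.49 m.
That is 26.6 − 22.49 = 4.11 m below the top of the wall, so the golf ball does not clear it.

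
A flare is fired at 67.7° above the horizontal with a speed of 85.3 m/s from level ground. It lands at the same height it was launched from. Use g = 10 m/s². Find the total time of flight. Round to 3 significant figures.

Vertical component: v_y = 85.3 sin 67.7° = 78.92 m/s.
For a projectile landing at launch height, time of flight is t = 2 v_y / g = 2 × 78.92 / 10 = 15.8 s.

15.8 s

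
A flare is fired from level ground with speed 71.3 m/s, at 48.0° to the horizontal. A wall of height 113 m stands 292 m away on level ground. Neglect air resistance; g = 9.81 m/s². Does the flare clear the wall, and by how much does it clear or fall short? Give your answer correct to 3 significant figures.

v_x = 71.3 cos 48.0° = 47.71 m/s; v_y0 = 71.3 sin 48.0° = 52.99 m/s.
Time to reach the wall: t = 292 / 47.71 = 6.120 s.
Height at that point: y = 52.99×6.120 − 4.905×6.120² = 140.6 m.
That is 140.6 − 113 = 27.6 m above the top of the wall, so the flare clears it.

Yes — it clears the wall by 27.6 m.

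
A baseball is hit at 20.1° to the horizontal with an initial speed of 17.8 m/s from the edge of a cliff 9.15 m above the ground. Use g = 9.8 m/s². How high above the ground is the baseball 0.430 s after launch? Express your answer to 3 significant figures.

v_y0 = 17.8 sin 20.1° = 6.117 m/s.
y(t) = 9.15 + v_y0 t − ½ g t² = 9.15 + 6.117×0.430 − ½×9.8×0.430² = 10.9 m.

10.9 m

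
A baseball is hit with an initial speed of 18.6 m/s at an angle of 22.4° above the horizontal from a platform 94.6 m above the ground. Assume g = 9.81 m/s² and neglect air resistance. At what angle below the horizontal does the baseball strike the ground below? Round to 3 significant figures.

v_x = 18.6 cos 22.4° = 17.20 m/s.
At impact |v_y| = √(v_y0² + 2 g h) = √(7.088² + 2×9.81×94.6) = 43.66 m/s.
Angle below horizontal = arctan(|v_y| / v_x) = arctan(43.66 / 17.20) = 68.5°.

68.5°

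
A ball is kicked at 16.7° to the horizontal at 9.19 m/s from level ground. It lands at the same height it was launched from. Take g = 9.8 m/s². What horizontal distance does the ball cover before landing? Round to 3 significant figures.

Components: v_x = 9.19 cos 16.7° = 8.802 m/s, v_y = 9.19 sin 16.7° = 2.641 m/s.
Time of flight (same landing height): t = 2 v_y / g = 2 × 2.641 / 9.8 = 0.5390 s.
Range: R = v_x · t = 8.802 × 0.5390 = 4.74 m.

4.74 m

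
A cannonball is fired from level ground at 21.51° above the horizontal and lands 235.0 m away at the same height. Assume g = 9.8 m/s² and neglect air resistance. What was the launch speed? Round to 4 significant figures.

On level ground, R = v₀² sin(2θ) / g, so v₀ = √(R g / sin 2θ).
sin(2 × 21.51°) = 0.6823.
v₀ = √(235.0 × 9.8 / 0.6823) = √3375.3 = 58.10 m/s.

58.10 m/s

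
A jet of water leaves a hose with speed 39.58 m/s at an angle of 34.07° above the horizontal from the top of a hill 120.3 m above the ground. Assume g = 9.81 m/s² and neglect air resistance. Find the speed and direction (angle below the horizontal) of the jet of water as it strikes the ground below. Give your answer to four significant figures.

v_x = 39.58 cos 34.07° = 32.786 m/s (constant).
|v_y| at impact = √((22.173)² + 2×9.81×120.3) = 53.403 m/s.
Speed = √(32.786² + 53.403²) = 62.66 m/s; angle = arctan(53.403/32.786) = 58.45° below horizontal.

62.66 m/s at 58.45° below the horizontal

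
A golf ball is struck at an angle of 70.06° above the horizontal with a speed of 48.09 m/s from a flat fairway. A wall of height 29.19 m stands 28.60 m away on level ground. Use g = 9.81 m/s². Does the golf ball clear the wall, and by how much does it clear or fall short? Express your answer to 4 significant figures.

Yes — it clears the wall by 34.73 m.

v_x = 48.09 cos 70.06° = 16.400 m/s; v_y0 = 48.09 sin 70.06° = 45.207 m/s.
Time to reach the wall: t = 28.60 / 16.400 = 1.7439 s.
Height at that point: y = 45.207×1.7439 − 4.905×1.7439² = 63.919 m.
That is 63.919 − 29.19 = 34.73 m above the top of the wall, so the golf ball clears it.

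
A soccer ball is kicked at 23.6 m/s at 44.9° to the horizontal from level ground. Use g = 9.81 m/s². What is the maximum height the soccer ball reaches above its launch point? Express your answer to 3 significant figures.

14.1 m

Vertical component of launch velocity: v_y = 23.6 sin 44.9° = 16.66 m/s.
At the highest point the vertical velocity is zero, so v_y² = 2 g h_max.
h_max = (16.66)² / (2 × 9.81) = 277.6 / 19.62 = 14.1 m.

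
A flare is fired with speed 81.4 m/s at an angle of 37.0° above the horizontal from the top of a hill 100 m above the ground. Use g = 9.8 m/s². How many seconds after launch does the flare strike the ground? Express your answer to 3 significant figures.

Vertical component: v_y = 81.4 sin 37.0° = 48.99 m/s.
Taking up as positive with launch at y = 100 m, landing at y = 0: 0 = 100 + 48.99 t − ½(9.8) t².
Solving 4.900 t² − 48.99 t − 100 = 0 gives t = [48.99 + √(48.99² + 4·4.900·100)] / 9.800 = 11.7 s.

11.7 s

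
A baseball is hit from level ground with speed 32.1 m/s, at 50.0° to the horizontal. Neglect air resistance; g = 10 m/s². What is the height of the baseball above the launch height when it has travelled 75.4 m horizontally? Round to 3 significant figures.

v_x = 32.1 cos 50.0° = 20.63 m/s, v_y0 = 32.1 sin 50.0° = 24.59 m/s.
Time to reach x = 75.4 m: t = x / v_x = 75.4 / 20.63 = 3.655 s.
y = v_y0 t − ½ g t² = 24.59×3.655 − 5.000×3.655² = 23.1 m.

23.1 m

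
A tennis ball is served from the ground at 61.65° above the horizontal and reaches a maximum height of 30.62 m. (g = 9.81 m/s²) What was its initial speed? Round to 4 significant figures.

27.85 m/s

At maximum height v_y = 0, so (v₀ sin θ)² = 2 g H.
v₀ sin 61.65° = √(2 × 9.81 × 30.62) = 24.510 m/s.
v₀ = 24.510 / sin 61.65° = 24.510 / 0.8801 = 27.85 m/s.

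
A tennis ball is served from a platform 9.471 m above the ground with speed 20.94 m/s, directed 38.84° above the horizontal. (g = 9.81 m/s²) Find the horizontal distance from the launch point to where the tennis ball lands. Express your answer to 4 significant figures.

53.30 m

Components: v_x = 20.94 cos 38.84° = 16.310 m/s, v_y = 20.94 sin 38.84° = 13.132 m/s.
Vertical: 0 = 9.471 + 13.132 t − ½(9.81) t² ⇒ 4.905 t² − 13.132 t − 9.471 = 0.
t = [13.132 + √(172.45 + 185.82)] / 9.810 = 3.2681 s.
Horizontal: R = v_x · t = 16.310 × 3.2681 = 53.30 m.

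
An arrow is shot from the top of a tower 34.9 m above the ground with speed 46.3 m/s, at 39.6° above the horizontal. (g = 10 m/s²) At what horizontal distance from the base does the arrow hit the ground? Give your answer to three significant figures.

Components: v_x = 46.3 cos 39.6° = 35.67 m/s, v_y = 46.3 sin 39.6° = 29.51 m/s.
Vertical: 0 = 34.9 + 29.51 t − ½(10) t² ⇒ 5.000 t² − 29.51 t − 34.9 = 0.
t = [29.51 + √(870.8 + 698.0)] / 10.00 = 6.912 s.
Horizontal: R = v_x · t = 35.67 × 6.912 = 247 m.

247 m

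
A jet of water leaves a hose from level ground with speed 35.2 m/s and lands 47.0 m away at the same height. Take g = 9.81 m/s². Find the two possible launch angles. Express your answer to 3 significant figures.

Level-ground range: R = v₀² sin(2θ)/g ⇒ sin 2θ = R g / v₀² = 47.0×9.81/35.2² = 0.3721.
2θ = arcsin(0.3721) = 21.85° or 180° − 21.85° = 158.15°.
So θ = 10.9° or θ = 79.1°.

10.9° and 79.1°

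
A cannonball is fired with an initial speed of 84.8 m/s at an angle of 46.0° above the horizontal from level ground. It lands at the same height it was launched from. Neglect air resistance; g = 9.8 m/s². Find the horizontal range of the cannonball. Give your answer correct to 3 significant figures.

Components: v_x = 84.8 cos 46.0° = 58.91 m/s, v_y = 84.8 sin 46.0° = 61.00 m/s.
Time of flight (same landing height): t = 2 v_y / g = 2 × 61.00 / 9.8 = 12.45 s.
Range: R = v_x · t = 58.91 × 12.45 = 733 m.

733 m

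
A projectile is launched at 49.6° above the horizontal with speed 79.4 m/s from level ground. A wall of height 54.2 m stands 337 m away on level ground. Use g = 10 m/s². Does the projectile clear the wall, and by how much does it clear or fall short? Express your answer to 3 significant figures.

Yes — it clears the wall by 127 m.

v_x = 79.4 cos 49.6° = 51.46 m/s; v_y0 = 79.4 sin 49.6° = 60.47 m/s.
Time to reach the wall: t = 337 / 51.46 = 6.549 s.
Height at that point: y = 60.47×6.549 − 5.000×6.549² = 181.6 m.
That is 181.6 − 54.2 = 127 m above the top of the wall, so the projectile clears it.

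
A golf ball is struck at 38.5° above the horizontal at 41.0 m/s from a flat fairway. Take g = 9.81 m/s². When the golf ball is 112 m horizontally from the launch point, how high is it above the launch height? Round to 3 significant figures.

v_x = 41.0 cos 38.5° = 32.09 m/s, v_y0 = 41.0 sin 38.5° = 25.52 m/s.
Time to reach x = 112 m: t = x / v_x = 112 / 32.09 = 3.490 s.
y = v_y0 t − ½ g t² = 25.52×3.490 − 4.905×3.490² = 29.3 m.

29.3 m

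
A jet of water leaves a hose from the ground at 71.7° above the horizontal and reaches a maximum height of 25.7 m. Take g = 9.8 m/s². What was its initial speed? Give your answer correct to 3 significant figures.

23.6 m/s

At maximum height v_y = 0, so (v₀ sin θ)² = 2 g H.
v₀ sin 71.7° = √(2 × 9.8 × 25.7) = 22.44 m/s.
v₀ = 22.44 / sin 71.7° = 22.44 / 0.9494 = 23.6 m/s.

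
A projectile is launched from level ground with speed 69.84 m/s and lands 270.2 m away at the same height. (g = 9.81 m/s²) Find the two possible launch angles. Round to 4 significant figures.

Level-ground range: R = v₀² sin(2θ)/g ⇒ sin 2θ = R g / v₀² = 270.2×9.81/69.84² = 0.5434.
2θ = arcsin(0.5434) = 32.915° or 180° − 32.915° = 147.085°.
So θ = 16.46° or θ = 73.54°.

16.46° and 73.54°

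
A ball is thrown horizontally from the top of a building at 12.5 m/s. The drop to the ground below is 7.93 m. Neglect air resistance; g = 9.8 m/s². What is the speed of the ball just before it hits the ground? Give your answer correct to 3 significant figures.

17.7 m/s

Fall time: t = √(2 × 7.93 / 9.8) = 1.272 s.
At impact: v_x = 12.5 m/s (unchanged), v_y = g t = 9.8 × 1.272 = 12.47 m/s.
Speed = √(v_x² + v_y²) = √(156.2 + 155.5) = 17.7 m/s.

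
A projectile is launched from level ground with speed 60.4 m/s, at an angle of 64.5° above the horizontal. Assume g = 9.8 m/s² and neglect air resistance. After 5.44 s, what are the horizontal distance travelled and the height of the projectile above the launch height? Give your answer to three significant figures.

x = 141 m, y = 152 m

v_x = 60.4 cos 64.5° = 26.00 m/s; v_y0 = 60.4 sin 64.5° = 54.52 m/s.
x = v_x t = 26.00 × 5.44 = 141 m.
y = v_y0 t − ½ g t² = 54.52×5.44 − 4.900×5.44² = 152 m.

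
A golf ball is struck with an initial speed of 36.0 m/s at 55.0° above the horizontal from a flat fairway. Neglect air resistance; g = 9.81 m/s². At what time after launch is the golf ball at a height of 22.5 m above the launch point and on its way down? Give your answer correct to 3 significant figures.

5.12 s

v_y0 = 36.0 sin 55.0° = 29.49 m/s.
Set y = v_y0 t − ½ g t² = 22.5: 4.905 t² − 29.49 t + 22.5 = 0.
t = [29.49 ± √(869.7 − 441.5)] / 9.81 = (29.49 ± 20.69) / 9.81, giving t = 0.897 s or t = 5.12 s.
On the way down corresponds to the larger root: t = 5.12 s.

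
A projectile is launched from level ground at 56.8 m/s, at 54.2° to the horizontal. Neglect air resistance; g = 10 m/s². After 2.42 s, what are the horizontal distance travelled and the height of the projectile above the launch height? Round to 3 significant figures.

x = 80.4 m, y = 82.2 m

v_x = 56.8 cos 54.2° = 33.23 m/s; v_y0 = 56.8 sin 54.2° = 46.07 m/s.
x = v_x t = 33.23 × 2.42 = 80.4 m.
y = v_y0 t − ½ g t² = 46.07×2.42 − 5.000×2.42² = 82.2 m.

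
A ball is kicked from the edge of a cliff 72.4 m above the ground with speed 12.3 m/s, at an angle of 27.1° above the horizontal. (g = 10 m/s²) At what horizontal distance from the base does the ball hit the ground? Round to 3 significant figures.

Components: v_x = 12.3 cos 27.1° = 10.95 m/s, v_y = 12.3 sin 27.1° = 5.603 m/s.
Vertical: 0 = 72.4 + 5.603 t − ½(10) t² ⇒ 5.000 t² − 5.603 t − 72.4 = 0.
t = [5.603 + √(31.39 + 1448)] / 10.00 = 4.407 s.
Horizontal: R = v_x · t = 10.95 × 4.407 = 48.3 m.

48.3 m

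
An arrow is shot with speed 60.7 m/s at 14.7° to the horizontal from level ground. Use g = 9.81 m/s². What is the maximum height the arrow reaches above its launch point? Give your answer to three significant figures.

Vertical component of launch velocity: v_y = 60.7 sin 14.7° = 15.40 m/s.
At the highest point the vertical velocity is zero, so v_y² = 2 g h_max.
h_max = (15.40)² / (2 × 9.81) = 237.2 / 19.62 = 12.1 m.

12.1 m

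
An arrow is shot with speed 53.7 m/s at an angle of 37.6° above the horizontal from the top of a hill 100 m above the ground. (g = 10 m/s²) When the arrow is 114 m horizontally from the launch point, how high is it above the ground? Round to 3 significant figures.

152 m

v_x = 53.7 cos 37.6° = 42.55 m/s, v_y0 = 53.7 sin 37.6° = 32.76 m/s.
Time to reach x = 114 m: t = x / v_x = 114 / 42.55 = 2.679 s.
y = 100 + v_y0 t − ½ g t² = 100 + 32.76×2.679 − 5.000×2.679² = 152 m.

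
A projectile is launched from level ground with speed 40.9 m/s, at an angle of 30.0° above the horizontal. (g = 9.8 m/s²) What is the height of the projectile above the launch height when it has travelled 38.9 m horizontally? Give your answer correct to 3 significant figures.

v_x = 40.9 cos 30.0° = 35.42 m/s, v_y0 = 40.9 sin 30.0° = 20.45 m/s.
Time to reach x = 38.9 m: t = x / v_x = 38.9 / 35.42 = 1.098 s.
y = v_y0 t − ½ g t² = 20.45×1.098 − 4.900×1.098² = 16.5 m.

16.5 m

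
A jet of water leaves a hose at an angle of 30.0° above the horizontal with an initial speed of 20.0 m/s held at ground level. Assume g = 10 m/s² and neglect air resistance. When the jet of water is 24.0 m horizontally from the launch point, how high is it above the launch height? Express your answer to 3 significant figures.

4.26 m

v_x = 20.0 cos 30.0° = 17.32 m/s, v_y0 = 20.0 sin 30.0° = 10.000 m/s.
Time to reach x = 24.0 m: t = x / v_x = 24.0 / 17.32 = 1.386 s.
y = v_y0 t − ½ g t² = 10.000×1.386 − 5.000×1.386² = 4.26 m.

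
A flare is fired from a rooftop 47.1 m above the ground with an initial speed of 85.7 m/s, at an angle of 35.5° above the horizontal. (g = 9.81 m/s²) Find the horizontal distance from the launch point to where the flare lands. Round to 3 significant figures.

769 m

Components: v_x = 85.7 cos 35.5° = 69.77 m/s, v_y = 85.7 sin 35.5° = 49.77 m/s.
Vertical: 0 = 47.1 + 49.77 t − ½(9.81) t² ⇒ 4.905 t² − 49.77 t − 47.1 = 0.
t = [49.77 + √(2477 + 924.1)] / 9.810 = 11.02 s.
Horizontal: R = v_x · t = 69.77 × 11.02 = 769 m.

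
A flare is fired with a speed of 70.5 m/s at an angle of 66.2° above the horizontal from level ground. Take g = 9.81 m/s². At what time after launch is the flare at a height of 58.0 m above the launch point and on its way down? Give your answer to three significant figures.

12.2 s

v_y0 = 70.5 sin 66.2° = 64.50 m/s.
Set y = v_y0 t − ½ g t² = 58.0: 4.905 t² − 64.50 t + 58.0 = 0.
t = [64.50 ± √(4160 − 1138)] / 9.81 = (64.50 ± 54.97) / 9.81, giving t = 0.971 s or t = 12.2 s.
On the way down corresponds to the larger root: t = 12.2 s.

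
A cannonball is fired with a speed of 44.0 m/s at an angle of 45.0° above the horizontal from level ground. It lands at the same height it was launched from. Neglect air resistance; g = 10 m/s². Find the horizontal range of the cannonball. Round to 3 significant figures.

Components: v_x = 44.0 cos 45.0° = 31.11 m/s, v_y = 44.0 sin 45.0° = 31.11 m/s.
Time of flight (same landing height): t = 2 v_y / g = 2 × 31.11 / 10 = 6.222 s.
Range: R = v_x · t = 31.11 × 6.222 = 194 m.

194 m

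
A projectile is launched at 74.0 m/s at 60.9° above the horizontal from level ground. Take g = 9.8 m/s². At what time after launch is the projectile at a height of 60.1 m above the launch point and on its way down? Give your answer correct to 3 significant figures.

v_y0 = 74.0 sin 60.9° = 64.66 m/s.
Set y = v_y0 t − ½ g t² = 60.1: 4.900 t² − 64.66 t + 60.1 = 0.
t = [64.66 ± √(4181 − 1178)] / 9.8 = (64.66 ± 54.80) / 9.8, giving t = 1.01 s or t = 12.2 s.
On the way down corresponds to the larger root: t = 12.2 s.

12.2 s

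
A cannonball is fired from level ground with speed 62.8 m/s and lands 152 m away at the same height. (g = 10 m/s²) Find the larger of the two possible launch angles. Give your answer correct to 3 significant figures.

78.7°

Level-ground range: R = v₀² sin(2θ)/g ⇒ sin 2θ = R g / v₀² = 152×10/62.8² = 0.3854.
2θ = arcsin(0.3854) = 22.67° or 180° − 22.67° = 157.33°.
So θ = 11.3° or θ = 78.7°.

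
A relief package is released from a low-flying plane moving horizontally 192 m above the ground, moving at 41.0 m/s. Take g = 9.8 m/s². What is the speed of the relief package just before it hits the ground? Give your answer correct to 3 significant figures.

73.8 m/s

Fall time: t = √(2 × 192 / 9.8) = 6.260 s.
At impact: v_x = 41.0 m/s (unchanged), v_y = g t = 9.8 × 6.260 = 61.35 m/s.
Speed = √(v_x² + v_y²) = √(1681 + 3764) = 73.8 m/s.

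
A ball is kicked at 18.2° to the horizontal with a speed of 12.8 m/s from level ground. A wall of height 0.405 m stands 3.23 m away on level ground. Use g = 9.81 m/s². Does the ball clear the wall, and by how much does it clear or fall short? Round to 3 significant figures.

v_x = 12.8 cos 18.2° = 12.16 m/s; v_y0 = 12.8 sin 18.2° = 3.998 m/s.
Time to reach the wall: t = 3.23 / 12.16 = 0.2656 s.
Height at that point: y = 3.998×0.2656 − 4.905×0.2656² = 0.7159 m.
That is 0.7159 − 0.405 = 0.311 m above the top of the wall, so the ball clears it.

Yes — it clears the wall by 0.311 m.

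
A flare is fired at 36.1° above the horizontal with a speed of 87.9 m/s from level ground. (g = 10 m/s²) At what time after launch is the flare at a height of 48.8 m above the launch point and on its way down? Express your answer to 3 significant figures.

v_y0 = 87.9 sin 36.1° = 51.79 m/s.
Set y = v_y0 t − ½ g t² = 48.8: 5.000 t² − 51.79 t + 48.8 = 0.
t = [51.79 ± √(2682 − 976.0)] / 10 = (51.79 ± 41.30) / 10, giving t = 1.05 s or t = 9.31 s.
On the way down corresponds to the larger root: t = 9.31 s.

9.31 s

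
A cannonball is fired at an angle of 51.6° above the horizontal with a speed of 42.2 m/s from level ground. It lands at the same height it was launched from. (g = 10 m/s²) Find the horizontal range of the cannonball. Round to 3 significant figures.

173 m

Components: v_x = 42.2 cos 51.6° = 26.21 m/s, v_y = 42.2 sin 51.6° = 33.07 m/s.
Time of flight (same landing height): t = 2 v_y / g = 2 × 33.07 / 10 = 6.614 s.
Range: R = v_x · t = 26.21 × 6.614 = 173 m.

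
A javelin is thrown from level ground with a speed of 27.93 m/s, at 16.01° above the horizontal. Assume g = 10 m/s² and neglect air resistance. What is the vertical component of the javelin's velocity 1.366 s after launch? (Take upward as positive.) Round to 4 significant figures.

Initial vertical component: v_y0 = 27.93 sin 16.01° = 7.7032 m/s.
v_y(t) = v_y0 − g t = 7.7032 − 10 × 1.366 = -5.957 m/s.

-5.957 m/s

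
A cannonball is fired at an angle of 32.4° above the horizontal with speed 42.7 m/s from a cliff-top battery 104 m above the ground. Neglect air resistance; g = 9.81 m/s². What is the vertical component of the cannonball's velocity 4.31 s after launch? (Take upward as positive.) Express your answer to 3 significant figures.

-19.4 m/s

Initial vertical component: v_y0 = 42.7 sin 32.4° = 22.88 m/s.
v_y(t) = v_y0 − g t = 22.88 − 9.81 × 4.31 = -19.4 m/s.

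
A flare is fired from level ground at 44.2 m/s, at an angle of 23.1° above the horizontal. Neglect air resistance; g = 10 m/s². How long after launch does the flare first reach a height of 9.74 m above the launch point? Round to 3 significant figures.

v_y0 = 44.2 sin 23.1° = 17.34 m/s.
Set y = v_y0 t − ½ g t² = 9.74: 5.000 t² − 17.34 t + 9.74 = 0.
t = [17.34 ± √(300.7 − 194.8)] / 10 = (17.34 ± 10.29) / 10, giving t = 0.705 s or t = 2.76 s.
The flare is on the way up at the first time, so t = 0.705 s.

0.705 s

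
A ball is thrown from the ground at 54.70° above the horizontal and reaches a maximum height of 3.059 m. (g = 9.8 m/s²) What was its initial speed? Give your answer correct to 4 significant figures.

At maximum height v_y = 0, so (v₀ sin θ)² = 2 g H.
v₀ sin 54.70° = √(2 × 9.8 × 3.059) = 7.7432 m/s.
v₀ = 7.7432 / sin 54.70° = 7.7432 / 0.8161 = 9.488 m/s.

9.488 m/s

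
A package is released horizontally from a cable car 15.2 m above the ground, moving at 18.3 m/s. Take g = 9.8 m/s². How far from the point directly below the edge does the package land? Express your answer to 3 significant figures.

Initial vertical velocity is zero, so the fall time comes from h = ½ g t²: t = √(2 × 15.2 / 9.8) = 1.761 s.
Horizontal motion is uniform at 18.3 m/s, so x = 18.3 × 1.761 = 32.2 m.

32.2 m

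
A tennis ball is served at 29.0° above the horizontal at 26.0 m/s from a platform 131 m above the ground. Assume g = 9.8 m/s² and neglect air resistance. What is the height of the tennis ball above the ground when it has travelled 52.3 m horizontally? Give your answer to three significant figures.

134 m

v_x = 26.0 cos 29.0° = 22.74 m/s, v_y0 = 26.0 sin 29.0° = 12.61 m/s.
Time to reach x = 52.3 m: t = x / v_x = 52.3 / 22.74 = 2.300 s.
y = 131 + v_y0 t − ½ g t² = 131 + 12.61×2.300 − 4.900×2.300² = 134 m.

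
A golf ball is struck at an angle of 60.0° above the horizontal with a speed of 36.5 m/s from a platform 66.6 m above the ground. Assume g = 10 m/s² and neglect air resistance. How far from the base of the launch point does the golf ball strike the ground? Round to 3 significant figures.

146 m

Components: v_x = 36.5 cos 60.0° = 18.25 m/s, v_y = 36.5 sin 60.0° = 31.61 m/s.
Vertical: 0 = 66.6 + 31.61 t − ½(10) t² ⇒ 5.000 t² − 31.61 t − 66.6 = 0.
t = [31.61 + √(999.2 + 1332)] / 10.00 = 7.989 s.
Horizontal: R = v_x · t = 18.25 × 7.989 = 146 m.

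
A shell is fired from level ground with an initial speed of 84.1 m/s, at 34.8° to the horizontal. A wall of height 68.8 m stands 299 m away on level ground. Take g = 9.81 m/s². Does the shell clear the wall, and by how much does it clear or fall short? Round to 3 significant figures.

Yes — it clears the wall by 47.1 m.

v_x = 84.1 cos 34.8° = 69.06 m/s; v_y0 = 84.1 sin 34.8° = 48.00 m/s.
Time to reach the wall: t = 299 / 69.06 = 4.330 s.
Height at that point: y = 48.00×4.330 − 4.905×4.330² = 115.9 m.
That is 115.9 − 68.8 = 47.1 m above the top of the wall, so the shell clears it.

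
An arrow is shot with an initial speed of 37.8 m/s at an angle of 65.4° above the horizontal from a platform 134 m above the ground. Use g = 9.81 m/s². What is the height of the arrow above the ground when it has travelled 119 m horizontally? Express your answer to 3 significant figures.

113 m

v_x = 37.8 cos 65.4° = 15.74 m/s, v_y0 = 37.8 sin 65.4° = 34.37 m/s.
Time to reach x = 119 m: t = x / v_x = 119 / 15.74 = 7.560 s.
y = 134 + v_y0 t − ½ g t² = 134 + 34.37×7.560 − 4.905×7.560² = 113 m.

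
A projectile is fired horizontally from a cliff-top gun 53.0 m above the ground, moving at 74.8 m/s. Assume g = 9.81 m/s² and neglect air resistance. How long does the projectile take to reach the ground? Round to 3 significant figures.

3.29 s

The horizontal speed doesn't affect the fall. With v_y0 = 0, h = ½ g t².
t = √(2 × 53.0 / 9.81) = √10.81 = 3.29 s.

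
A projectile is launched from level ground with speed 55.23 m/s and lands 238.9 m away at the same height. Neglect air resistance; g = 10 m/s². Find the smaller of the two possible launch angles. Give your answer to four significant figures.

25.78°

Level-ground range: R = v₀² sin(2θ)/g ⇒ sin 2θ = R g / v₀² = 238.9×10/55.23² = 0.7832.
2θ = arcsin(0.7832) = 51.555° or 180° − 51.555° = 128.445°.
So θ = 25.78° or θ = 64.22°.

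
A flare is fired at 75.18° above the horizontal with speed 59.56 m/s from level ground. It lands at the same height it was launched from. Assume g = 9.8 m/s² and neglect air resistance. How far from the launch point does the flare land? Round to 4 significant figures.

Components: v_x = 59.56 cos 75.18° = 15.234 m/s, v_y = 59.56 sin 75.18° = 57.579 m/s.
Time of flight (same landing height): t = 2 v_y / g = 2 × 57.579 / 9.8 = 11.751 s.
Range: R = v_x · t = 15.234 × 11.751 = 179.0 m.

179.0 m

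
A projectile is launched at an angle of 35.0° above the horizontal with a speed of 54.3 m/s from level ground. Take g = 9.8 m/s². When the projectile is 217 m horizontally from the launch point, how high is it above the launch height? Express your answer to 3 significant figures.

v_x = 54.3 cos 35.0° = 44.48 m/s, v_y0 = 54.3 sin 35.0° = 31.15 m/s.
Time to reach x = 217 m: t = x / v_x = 217 / 44.48 = 4.879 s.
y = v_y0 t − ½ g t² = 31.15×4.879 − 4.900×4.879² = 35.3 m.

35.3 m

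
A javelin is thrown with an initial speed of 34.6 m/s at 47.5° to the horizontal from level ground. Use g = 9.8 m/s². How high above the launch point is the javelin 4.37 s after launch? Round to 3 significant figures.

v_y0 = 34.6 sin 47.5° = 25.51 m/s.
y(t) = v_y0 t − ½ g t² = 25.51×4.37 − 4.900×4.37² = 17.9 m.

17.9 m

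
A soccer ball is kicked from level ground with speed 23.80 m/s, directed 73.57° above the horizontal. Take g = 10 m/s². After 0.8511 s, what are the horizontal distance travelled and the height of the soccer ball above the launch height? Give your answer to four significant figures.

v_x = 23.80 cos 73.57° = 6.7317 m/s; v_y0 = 23.80 sin 73.57° = 22.828 m/s.
x = v_x t = 6.7317 × 0.8511 = 5.729 m.
y = v_y0 t − ½ g t² = 22.828×0.8511 − 5.000×0.8511² = 15.81 m.

x = 5.729 m, y = 15.81 m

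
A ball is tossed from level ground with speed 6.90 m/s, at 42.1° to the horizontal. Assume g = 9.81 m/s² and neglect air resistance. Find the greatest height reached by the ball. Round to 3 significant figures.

1.09 m

Vertical component of launch velocity: v_y = 6.90 sin 42.1° = 4.626 m/s.
At the highest point the vertical velocity is zero, so v_y² = 2 g h_max.
h_max = (4.626)² / (2 × 9.81) = 21.40 / 19.62 = 1.09 m.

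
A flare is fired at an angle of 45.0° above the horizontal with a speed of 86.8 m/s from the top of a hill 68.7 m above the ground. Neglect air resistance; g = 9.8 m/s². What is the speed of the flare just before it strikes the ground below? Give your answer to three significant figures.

v_x = 86.8 cos 45.0° = 61.38 m/s is unchanged throughout.
For the vertical component, v_y² = v_y0² + 2 g h = (61.38)² + 2×9.8×68.7 = 5114, so |v_y| = 71.51 m/s.
Impact speed = √(v_x² + v_y²) = √(3768 + 5114) = 94.2 m/s.

94.2 m/s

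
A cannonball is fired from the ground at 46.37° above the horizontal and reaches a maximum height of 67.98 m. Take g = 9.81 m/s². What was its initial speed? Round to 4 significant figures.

50.46 m/s

At maximum height v_y = 0, so (v₀ sin θ)² = 2 g H.
v₀ sin 46.37° = √(2 × 9.81 × 67.98) = 36.521 m/s.
v₀ = 36.521 / sin 46.37° = 36.521 / 0.7238 = 50.46 m/s.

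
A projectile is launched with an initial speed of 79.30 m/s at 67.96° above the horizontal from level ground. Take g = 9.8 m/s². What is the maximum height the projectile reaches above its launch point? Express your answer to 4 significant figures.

275.7 m

Vertical component of launch velocity: v_y = 79.30 sin 67.96° = 73.505 m/s.
At the highest point the vertical velocity is zero, so v_y² = 2 g h_max.
h_max = (73.505)² / (2 × 9.8) = 5403.0 / 19.60 = 275.7 m.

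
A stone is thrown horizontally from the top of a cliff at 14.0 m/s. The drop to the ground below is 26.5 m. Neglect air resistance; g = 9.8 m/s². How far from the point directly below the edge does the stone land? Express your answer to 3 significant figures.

32.6 m

Initial vertical velocity is zero, so the fall time comes from h = ½ g t²: t = √(2 × 26.5 / 9.8) = 2.326 s.
Horizontal motion is uniform at 14.0 m/s, so x = 14.0 × 2.326 = 32.6 m.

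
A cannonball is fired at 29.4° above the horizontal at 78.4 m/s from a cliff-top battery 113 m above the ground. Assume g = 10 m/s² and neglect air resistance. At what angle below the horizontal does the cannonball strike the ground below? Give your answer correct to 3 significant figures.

v_x = 78.4 cos 29.4° = 68.30 m/s.
At impact |v_y| = √(v_y0² + 2 g h) = √(38.49² + 2×10×113) = 61.17 m/s.
Angle below horizontal = arctan(|v_y| / v_x) = arctan(61.17 / 68.30) = 41.8°.

41.8°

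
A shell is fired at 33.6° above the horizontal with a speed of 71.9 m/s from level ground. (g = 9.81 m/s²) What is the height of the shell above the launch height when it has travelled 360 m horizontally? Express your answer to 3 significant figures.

61.9 m

v_x = 71.9 cos 33.6° = 59.89 m/s, v_y0 = 71.9 sin 33.6° = 39.79 m/s.
Time to reach x = 360 m: t = x / v_x = 360 / 59.89 = 6.011 s.
y = v_y0 t − ½ g t² = 39.79×6.011 − 4.905×6.011² = 61.9 m.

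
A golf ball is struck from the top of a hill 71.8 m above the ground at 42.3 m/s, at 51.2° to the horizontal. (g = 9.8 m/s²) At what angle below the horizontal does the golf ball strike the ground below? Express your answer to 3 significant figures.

62.0°

v_x = 42.3 cos 51.2° = 26.51 m/s.
At impact |v_y| = √(v_y0² + 2 g h) = √(32.97² + 2×9.8×71.8) = 49.94 m/s.
Angle below horizontal = arctan(|v_y| / v_x) = arctan(49.94 / 26.51) = 62.0°.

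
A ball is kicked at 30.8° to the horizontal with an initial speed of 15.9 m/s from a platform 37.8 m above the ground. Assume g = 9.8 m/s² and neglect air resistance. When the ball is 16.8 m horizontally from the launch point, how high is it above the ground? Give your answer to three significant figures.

v_x = 15.9 cos 30.8° = 13.66 m/s, v_y0 = 15.9 sin 30.8° = 8.141 m/s.
Time to reach x = 16.8 m: t = x / v_x = 16.8 / 13.66 = 1.230 s.
y = 37.8 + v_y0 t − ½ g t² = 37.8 + 8.141×1.230 − 4.900×1.230² = 40.4 m.

40.4 m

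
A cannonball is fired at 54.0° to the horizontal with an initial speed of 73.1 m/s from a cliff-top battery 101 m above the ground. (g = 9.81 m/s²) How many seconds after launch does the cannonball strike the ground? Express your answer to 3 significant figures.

13.6 s

Vertical component: v_y = 73.1 sin 54.0° = 59.14 m/s.
Taking up as positive with launch at y = 101 m, landing at y = 0: 0 = 101 + 59.14 t − ½(9.81) t².
Solving 4.905 t² − 59.14 t − 101 = 0 gives t = [59.14 + √(59.14² + 4·4.905·101)] / 9.810 = 13.6 s.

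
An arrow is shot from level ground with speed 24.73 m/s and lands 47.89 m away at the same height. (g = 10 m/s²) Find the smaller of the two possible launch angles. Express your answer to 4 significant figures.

Level-ground range: R = v₀² sin(2θ)/g ⇒ sin 2θ = R g / v₀² = 47.89×10/24.73² = 0.7831.
2θ = arcsin(0.7831) = 51.545° or 180° − 51.545° = 128.455°.
So θ = 25.77° or θ = 64.23°.

25.77°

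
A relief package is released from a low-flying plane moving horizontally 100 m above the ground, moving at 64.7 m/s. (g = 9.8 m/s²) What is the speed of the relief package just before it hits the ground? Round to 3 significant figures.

78.4 m/s

Fall time: t = √(2 × 100 / 9.8) = 4.518 s.
At impact: v_x = 64.7 m/s (unchanged), v_y = g t = 9.8 × 4.518 = 44.28 m/s.
Speed = √(v_x² + v_y²) = √(4186 + 1961) = 78.4 m/s.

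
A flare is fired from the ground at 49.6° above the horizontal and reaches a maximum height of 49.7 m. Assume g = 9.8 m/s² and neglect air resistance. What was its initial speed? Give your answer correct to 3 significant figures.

At maximum height v_y = 0, so (v₀ sin θ)² = 2 g H.
v₀ sin 49.6° = √(2 × 9.8 × 49.7) = 31.21 m/s.
v₀ = 31.21 / sin 49.6° = 31.21 / 0.7615 = 41.0 m/s.

41.0 m/s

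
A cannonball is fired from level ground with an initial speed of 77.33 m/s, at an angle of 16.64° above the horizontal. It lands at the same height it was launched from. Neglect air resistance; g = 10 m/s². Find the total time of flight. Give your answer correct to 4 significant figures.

Vertical component: v_y = 77.33 sin 16.64° = 22.144 m/s.
For a projectile landing at launch height, time of flight is t = 2 v_y / g = 2 × 22.144 / 10 = 4.429 s.

4.429 s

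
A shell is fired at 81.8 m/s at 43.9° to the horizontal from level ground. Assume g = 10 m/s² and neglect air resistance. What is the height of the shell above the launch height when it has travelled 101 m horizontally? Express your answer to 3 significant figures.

82.5 m

v_x = 81.8 cos 43.9° = 58.94 m/s, v_y0 = 81.8 sin 43.9° = 56.72 m/s.
Time to reach x = 101 m: t = x / v_x = 101 / 58.94 = 1.714 s.
y = v_y0 t − ½ g t² = 56.72×1.714 − 5.000×1.714² = 82.5 m.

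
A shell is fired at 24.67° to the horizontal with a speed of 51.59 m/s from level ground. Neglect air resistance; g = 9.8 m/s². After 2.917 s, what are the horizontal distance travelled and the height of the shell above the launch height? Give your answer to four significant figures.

v_x = 51.59 cos 24.67° = 46.881 m/s; v_y0 = 51.59 sin 24.67° = 21.533 m/s.
x = v_x t = 46.881 × 2.917 = 136.8 m.
y = v_y0 t − ½ g t² = 21.533×2.917 − 4.900×2.917² = 21.12 m.

x = 136.8 m, y = 21.12 m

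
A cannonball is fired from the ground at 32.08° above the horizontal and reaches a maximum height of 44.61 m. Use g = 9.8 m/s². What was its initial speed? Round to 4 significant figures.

At maximum height v_y = 0, so (v₀ sin θ)² = 2 g H.
v₀ sin 32.08° = √(2 × 9.8 × 44.61) = 29.570 m/s.
v₀ = 29.570 / sin 32.08° = 29.570 / 0.5311 = 55.68 m/s.

55.68 m/s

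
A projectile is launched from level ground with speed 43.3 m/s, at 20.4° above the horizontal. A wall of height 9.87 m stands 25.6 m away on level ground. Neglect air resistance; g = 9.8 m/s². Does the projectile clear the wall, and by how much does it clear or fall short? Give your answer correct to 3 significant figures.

No — it falls 2.30 m short of clearing the wall.

v_x = 43.3 cos 20.4° = 40.58 m/s; v_y0 = 43.3 sin 20.4° = 15.09 m/s.
Time to reach the wall: t = 25.6 / 40.58 = 0.6309 s.
Height at that point: y = 15.09×0.6309 − 4.900×0.6309² = 7.570 m.
That is 9.87 − 7.570 = 2.30 m below the top of the wall, so the projectile does not clear it.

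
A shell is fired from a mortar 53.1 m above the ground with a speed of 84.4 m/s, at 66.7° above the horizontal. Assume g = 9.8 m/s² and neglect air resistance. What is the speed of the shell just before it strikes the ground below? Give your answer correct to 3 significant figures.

v_x = 84.4 cos 66.7° = 33.38 m/s is unchanged throughout.
For the vertical component, v_y² = v_y0² + 2 g h = (77.52)² + 2×9.8×53.1 = 7050, so |v_y| = 83.96 m/s.
Impact speed = √(v_x² + v_y²) = √(1114 + 7050) = 90.4 m/s.

90.4 m/s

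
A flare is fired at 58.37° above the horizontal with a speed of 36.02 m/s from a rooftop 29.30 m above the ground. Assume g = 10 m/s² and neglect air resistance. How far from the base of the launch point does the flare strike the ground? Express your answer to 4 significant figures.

Components: v_x = 36.02 cos 58.37° = 18.890 m/s, v_y = 36.02 sin 58.37° = 30.669 m/s.
Vertical: 0 = 29.30 + 30.669 t − ½(10) t² ⇒ 5.000 t² − 30.669 t − 29.30 = 0.
t = [30.669 + √(940.59 + 586.00)] / 10.00 = 6.9741 s.
Horizontal: R = v_x · t = 18.890 × 6.9741 = 131.7 m.

131.7 m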